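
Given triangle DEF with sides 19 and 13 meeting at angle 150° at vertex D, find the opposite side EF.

By the law of cosines: EF^2 = DE^2 + DF^2 - 2*DE*DF*cos(D)
EF^2 = 19^2 + 13^2 - 2*19*13*cos(150°)
EF^2 = 361 + 169 - 494*(-sqrt(3)/2)
EF^2 = 247*sqrt(3) + 530
EF = sqrt(247*sqrt(3) + 530)

sqrt(247*sqrt(3) + 530)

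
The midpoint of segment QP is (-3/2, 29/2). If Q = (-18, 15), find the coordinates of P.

Using the midpoint formula: M = ((x1 + x2)/2, (y1 + y2)/2)
We know M = (-3/2, 29/2) and Q = (-18, 15)
For x: -3/2 = (-18 + x2)/2, so x2 = 2*-3/2 - -18 = 15
For y: 29/2 = (15 + y2)/2, so y2 = 2*29/2 - 15 = 14
P = (15, 14)

(15, 14)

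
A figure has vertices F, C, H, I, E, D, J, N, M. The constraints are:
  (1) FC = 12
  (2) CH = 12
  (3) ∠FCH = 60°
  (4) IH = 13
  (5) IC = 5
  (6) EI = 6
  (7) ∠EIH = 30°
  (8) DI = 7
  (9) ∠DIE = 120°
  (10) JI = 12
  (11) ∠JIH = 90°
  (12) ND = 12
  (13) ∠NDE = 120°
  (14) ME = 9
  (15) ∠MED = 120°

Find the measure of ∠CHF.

Step 1: By the law of cosines on triangle HCF: HF² = 12² + 12² − 2·12·12·cos(60°) = 144, so HF = 12.
Step 2: By the inverse law of cosines on triangle CHF: cos(∠CHF) = (12² + 12² − 12²) / (2·12·12) = 144/288 = 0.5, so ∠CHF = 60°.

Therefore, the measure of angle ∠CHF = 60°.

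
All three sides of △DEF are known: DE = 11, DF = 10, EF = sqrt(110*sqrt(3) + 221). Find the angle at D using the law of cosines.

When all three sides of a triangle are known, the law of cosines can be rearranged to find any angle.
cos(C) = (a² + b² - c²) / (2ab) gives cos(D) = -sqrt(3)/2.
Taking the inverse cosine: D = 150°.

150°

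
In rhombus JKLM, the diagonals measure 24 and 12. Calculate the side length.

The diagonals of a rhombus bisect each other at right angles.
Half-diagonals: 24/2 = 12 and 12/2 = 6
side = sqrt(12^2 + 6^2)
side = sqrt(144 + 36)
side = sqrt(180) = 6*sqrt(5)

6*sqrt(5)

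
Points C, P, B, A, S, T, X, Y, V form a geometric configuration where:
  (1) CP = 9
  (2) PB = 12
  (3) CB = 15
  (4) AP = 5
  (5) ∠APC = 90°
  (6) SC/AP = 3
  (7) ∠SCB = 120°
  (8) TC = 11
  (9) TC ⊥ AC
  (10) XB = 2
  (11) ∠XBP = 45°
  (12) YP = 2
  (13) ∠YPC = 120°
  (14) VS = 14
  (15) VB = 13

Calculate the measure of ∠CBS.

From the given relations: SC = 3·AP = 3·5 = 15.
Step 1: By the law of cosines on triangle BCS: BS² = 15² + 15² − 2·15·15·cos(120°) = 675, so BS = 15·√3.
Step 2: By the inverse law of cosines on triangle CBS: cos(∠CBS) = (15² + (15·√3)² − 15²) / (2·15·15·√3) = 675/779.42 = 0.866, so ∠CBS = 30°.

Therefore, the measure of angle ∠CBS = 30°.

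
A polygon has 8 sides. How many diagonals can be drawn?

Each of the 8 vertices connects to 5 non-adjacent vertices via diagonals.
Total connections = 8 × 5 = 40, but each diagonal is counted twice.
Number of diagonals = 40 / 2 = 20.

20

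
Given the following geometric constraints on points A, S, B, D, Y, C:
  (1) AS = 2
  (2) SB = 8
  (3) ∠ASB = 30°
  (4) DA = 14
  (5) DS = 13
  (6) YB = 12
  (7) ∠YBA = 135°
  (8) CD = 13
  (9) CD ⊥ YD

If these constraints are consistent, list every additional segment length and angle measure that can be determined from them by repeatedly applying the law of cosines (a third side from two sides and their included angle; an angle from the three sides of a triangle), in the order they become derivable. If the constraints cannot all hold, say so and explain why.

The constraints are consistent. Derivable facts, in order:
After 1 step:
- AB ≈ 6.35
- ∠ADS = 7.36°
- ∠ASD = 116.25°
- ∠DAS = 56.39°
After 2 steps:
- AY ≈ 17.09
- ∠ABS = 9.06°
- ∠BAS = 140.94°
After 3 steps:
- ∠AYB = 15.23°
- ∠BAY = 29.77°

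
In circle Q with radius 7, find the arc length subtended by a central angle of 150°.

Arc length = 2π(7)(5/12) = 35*pi/6

35*pi/6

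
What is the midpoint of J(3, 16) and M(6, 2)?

The midpoint is the point halfway along the segment.
Move half the horizontal distance: 3 + (6 - 3)/2 = 3 + 3/2 = 9/2
Move half the vertical distance: 16 + (2 - 16)/2 = 16 + -14/2 = 9
Midpoint = (9/2, 9)

(9/2, 9)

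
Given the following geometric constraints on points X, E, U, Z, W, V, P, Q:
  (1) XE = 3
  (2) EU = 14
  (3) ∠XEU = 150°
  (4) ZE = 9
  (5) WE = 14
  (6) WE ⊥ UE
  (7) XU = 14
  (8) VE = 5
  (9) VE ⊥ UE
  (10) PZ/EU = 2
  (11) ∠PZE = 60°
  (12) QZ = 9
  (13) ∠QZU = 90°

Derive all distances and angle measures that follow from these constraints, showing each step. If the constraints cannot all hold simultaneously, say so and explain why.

These constraints are not satisfiable: (1), (2) and (3) already determine XU: by the law of cosines XU² = 3² + 14² − 2·3·14·cos(150°) = 277.75, so XU ≈ 16.67, which contradicts (7) XU = 14. No planar figure meets all of them, so nothing further can be derived.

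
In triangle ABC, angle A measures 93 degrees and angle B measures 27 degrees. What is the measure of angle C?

The interior angles sum to 180°: angle C = 180 - 93 - 27 = 60°.
The triangle is obtuse (angles 93°, 27°, 60°).

60 degrees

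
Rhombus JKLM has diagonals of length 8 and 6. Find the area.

Area = (8 * 6) / 2 = 48 / 2 = 24

24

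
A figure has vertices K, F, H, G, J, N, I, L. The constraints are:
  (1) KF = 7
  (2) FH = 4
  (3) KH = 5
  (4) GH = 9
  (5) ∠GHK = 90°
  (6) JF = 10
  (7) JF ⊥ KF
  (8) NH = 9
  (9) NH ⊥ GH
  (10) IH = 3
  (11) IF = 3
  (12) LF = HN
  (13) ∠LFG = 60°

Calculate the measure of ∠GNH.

Step 1: By the law of cosines on triangle NHG: NG² = 9² + 9² − 2·9·9·cos(90°) = 162, so NG = 9·√2.
Step 2: By the inverse law of cosines on triangle GNH: cos(∠GNH) = ((9·√2)² + 9² − 9²) / (2·9·√2·9) = 162/229.1 = 0.7071, so ∠GNH = 45°.

Therefore, the measure of angle ∠GNH = 45°.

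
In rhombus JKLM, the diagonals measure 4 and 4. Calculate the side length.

Half-diagonals are 2 and 2. side = sqrt(2^2 + 2^2) = sqrt(8) = 2*sqrt(2)

2*sqrt(2)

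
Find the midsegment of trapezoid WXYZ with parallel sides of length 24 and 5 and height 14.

midsegment = (24 + 5) / 2 = 29 / 2 = 29/2

29/2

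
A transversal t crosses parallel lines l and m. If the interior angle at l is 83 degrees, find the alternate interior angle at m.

Alternate interior angles lie on opposite sides of the transversal, between the parallel lines.
By the alternate interior angle theorem, they are equal: 83 degrees.

83 degrees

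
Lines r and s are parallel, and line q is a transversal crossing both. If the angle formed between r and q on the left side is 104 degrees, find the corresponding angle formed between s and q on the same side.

Corresponding angles formed by parallel lines and a transversal are equal.
The given angle is 104 degrees.
The corresponding angle = 104 degrees.

104 degrees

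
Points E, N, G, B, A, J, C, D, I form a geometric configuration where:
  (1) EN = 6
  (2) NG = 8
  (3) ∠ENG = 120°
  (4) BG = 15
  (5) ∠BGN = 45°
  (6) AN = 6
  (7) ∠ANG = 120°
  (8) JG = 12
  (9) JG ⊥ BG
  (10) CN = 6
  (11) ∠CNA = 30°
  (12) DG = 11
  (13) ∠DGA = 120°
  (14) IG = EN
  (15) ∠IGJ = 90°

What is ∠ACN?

Step 1: By the law of cosines on triangle CNA: CA² = 6² + 6² − 2·6·6·cos(30°) = 9.65, so CA ≈ 3.11.
Step 2: By the inverse law of cosines on triangle ACN: cos(∠ACN) = (3.11² + 6² − 6²) / (2·3.11·6) = 9.65/37.27 = 0.2588, so ∠ACN = 75°.

Therefore, the measure of angle ∠ACN = 75°.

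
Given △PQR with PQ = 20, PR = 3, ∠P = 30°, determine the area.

Area = (1/2) * PQ * PR * sin(P)
Area = (1/2) * 20 * 3 * sin(30°)
Area = (1/2) * 20 * 3 * 1/2
Area = 15

15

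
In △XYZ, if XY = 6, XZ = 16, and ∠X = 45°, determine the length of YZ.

Law of cosines: YZ^2 = 6^2 + 16^2 - 2(6)(16)cos(45°) = 292 - 96*sqrt(2), so YZ = 2*sqrt(73 - 24*sqrt(2)).

2*sqrt(73 - 24*sqrt(2))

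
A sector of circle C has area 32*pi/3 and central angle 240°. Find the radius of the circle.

The sector covers 240°/360° = 2/3 of the full circle.
Full circle area = 32*pi/3 / 2/3 = 16*pi.
Since full area = πr², we get r² = 16*pi/π = 16, so r = 4.

4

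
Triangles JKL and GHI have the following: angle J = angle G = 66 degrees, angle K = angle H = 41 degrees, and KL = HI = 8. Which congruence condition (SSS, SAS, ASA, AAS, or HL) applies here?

The given information provides:
angle J = angle G = 66 degrees, angle K = angle H = 41 degrees, and KL = HI = 8
This matches the AAS congruence theorem.
Two pairs of corresponding angles and a non-included side are equal (Angle-Angle-Side).

AAS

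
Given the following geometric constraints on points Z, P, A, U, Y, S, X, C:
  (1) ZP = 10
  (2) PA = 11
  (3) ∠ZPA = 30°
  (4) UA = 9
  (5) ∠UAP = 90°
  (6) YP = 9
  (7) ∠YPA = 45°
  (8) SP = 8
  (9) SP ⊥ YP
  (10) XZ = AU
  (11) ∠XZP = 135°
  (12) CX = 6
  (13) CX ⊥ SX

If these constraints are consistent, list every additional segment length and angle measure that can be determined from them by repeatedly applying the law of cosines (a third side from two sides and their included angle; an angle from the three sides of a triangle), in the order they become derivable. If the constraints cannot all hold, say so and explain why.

The constraints are consistent. Derivable facts, in order:
After 1 step:
- AY ≈ 7.87
- PU ≈ 14.21
- PX ≈ 17.56
- YS = √145
- ZA ≈ 5.52
After 2 steps:
- ∠APU = 39.29°
- ∠AUP = 50.71°
- ∠AYP = 81.07°
- ∠AZP = 85.08°
- ∠PAY = 53.93°
- ∠PAZ = 64.92°
- ∠PSY = 48.37°
- ∠PXZ = 23.75°
- ∠PYS = 41.63°
- ∠XPZ = 21.25°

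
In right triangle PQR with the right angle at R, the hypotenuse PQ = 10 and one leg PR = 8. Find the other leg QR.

By the Pythagorean theorem: QR^2 = PQ^2 - PR^2
QR^2 = 10^2 - 8^2 = 100 - 64 = 36
QR = sqrt(36) = 6

6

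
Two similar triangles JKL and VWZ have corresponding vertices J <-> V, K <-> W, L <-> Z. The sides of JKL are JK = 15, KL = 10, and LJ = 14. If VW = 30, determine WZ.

Similar triangles have proportional sides. Setting up the proportion:
VW / JK = WZ / KL
30 / 15 = WZ / 10
WZ = 10 * 30 / 15 = 20.

20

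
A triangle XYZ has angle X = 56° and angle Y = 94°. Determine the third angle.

Let angle Z = x. Then 56 + 94 + x = 180.
x = 180 - 150 = 30 degrees.

30 degrees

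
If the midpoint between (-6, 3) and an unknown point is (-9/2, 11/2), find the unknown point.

Using the midpoint formula: M = ((x1 + x2)/2, (y1 + y2)/2)
We know M = (-9/2, 11/2) and B = (-6, 3)
For x: -9/2 = (-6 + x2)/2, so x2 = 2*-9/2 - -6 = -3
For y: 11/2 = (3 + y2)/2, so y2 = 2*11/2 - 3 = 8
D = (-3, 8)

(-3, 8)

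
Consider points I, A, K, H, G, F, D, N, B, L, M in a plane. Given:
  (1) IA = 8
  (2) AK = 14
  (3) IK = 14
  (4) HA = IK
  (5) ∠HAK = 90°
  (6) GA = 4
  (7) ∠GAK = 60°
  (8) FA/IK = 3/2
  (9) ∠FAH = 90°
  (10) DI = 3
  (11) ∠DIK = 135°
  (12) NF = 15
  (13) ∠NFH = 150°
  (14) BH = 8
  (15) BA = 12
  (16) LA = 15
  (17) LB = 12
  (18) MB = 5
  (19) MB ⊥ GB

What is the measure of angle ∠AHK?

From the given relations: HA = IK = 14.
Step 1: By the law of cosines on triangle HAK: HK² = 14² + 14² − 2·14·14·cos(90°) = 392, so HK = 14·√2.
Step 2: By the inverse law of cosines on triangle AHK: cos(∠AHK) = (14² + (14·√2)² − 14²) / (2·14·14·√2) = 392/554.37 = 0.7071, so ∠AHK = 45°.

Therefore, the measure of angle ∠AHK = 45°.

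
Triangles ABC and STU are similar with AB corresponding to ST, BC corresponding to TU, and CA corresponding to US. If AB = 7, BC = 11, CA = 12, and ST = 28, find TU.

Similar triangles have proportional sides. Setting up the proportion:
ST / AB = TU / BC
28 / 7 = TU / 11
TU = 11 * 28 / 7 = 44.

44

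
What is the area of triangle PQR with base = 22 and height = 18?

Area = (1/2) * base * height
Area = (1/2) * 22 * 18
Area = 198

198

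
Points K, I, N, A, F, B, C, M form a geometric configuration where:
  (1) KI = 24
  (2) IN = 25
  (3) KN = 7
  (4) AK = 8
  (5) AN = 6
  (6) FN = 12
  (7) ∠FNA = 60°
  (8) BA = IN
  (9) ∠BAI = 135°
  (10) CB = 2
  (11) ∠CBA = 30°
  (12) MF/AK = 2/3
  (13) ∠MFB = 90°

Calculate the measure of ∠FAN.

Step 1: By the law of cosines on triangle ANF: AF² = 6² + 12² − 2·6·12·cos(60°) = 108, so AF = 6·√3.
Step 2: By the inverse law of cosines on triangle FAN: cos(∠FAN) = ((6·√3)² + 6² − 12²) / (2·6·√3·6) = 0/124.71 = 0, so ∠FAN = 90°.

Therefore, the measure of angle ∠FAN = 90°.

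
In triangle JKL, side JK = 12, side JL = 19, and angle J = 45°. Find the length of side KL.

Law of cosines: KL^2 = 12^2 + 19^2 - 2(12)(19)cos(45°) = 505 - 228*sqrt(2), so KL = sqrt(505 - 228*sqrt(2)).

sqrt(505 - 228*sqrt(2))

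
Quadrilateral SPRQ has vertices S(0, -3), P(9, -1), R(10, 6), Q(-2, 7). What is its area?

The Shoelace formula works by pairing each vertex with the next (cycling back to the first).
For each pair, compute x_i*y_(i+1) - x_(i+1)*y_i:
  (0*-1 - 9*-3) = 27
  (9*6 - 10*-1) = 64
  (10*7 - -2*6) = 82
  (-2*-3 - 0*7) = 6
Taking half the absolute value of the total: Area = (1/2)(179) = 179/2.

179/2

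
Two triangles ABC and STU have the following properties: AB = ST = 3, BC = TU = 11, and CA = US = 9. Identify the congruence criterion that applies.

Consider the given information: AB = ST = 3, BC = TU = 11, and CA = US = 9
This is not AAS or HL: AAS requires two angles and a non-included side. HL only applies to right triangles with matching hypotenuse and leg.
The correct criterion is SSS. All three pairs of corresponding sides are equal (Side-Side-Side).

SSS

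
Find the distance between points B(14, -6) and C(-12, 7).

d = sqrt((-26)^2 + (13)^2) = sqrt(845) = 13*sqrt(5)

13*sqrt(5)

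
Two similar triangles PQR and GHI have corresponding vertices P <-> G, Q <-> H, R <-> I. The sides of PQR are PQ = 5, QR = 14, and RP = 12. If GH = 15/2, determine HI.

Similar triangles have proportional sides. Setting up the proportion:
GH / PQ = HI / QR
15/2 / 5 = HI / 14
HI = 14 * 15/2 / 5 = 21.

21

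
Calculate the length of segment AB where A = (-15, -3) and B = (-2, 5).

d = sqrt((13)^2 + (8)^2) = sqrt(233)

sqrt(233)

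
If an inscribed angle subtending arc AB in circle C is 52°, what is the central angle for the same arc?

Central angle = 2 × 52° = 104° (inscribed angle theorem).

104°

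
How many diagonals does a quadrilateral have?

Each of the 4 vertices connects to 1 non-adjacent vertices via diagonals.
Total connections = 4 × 1 = 4, but each diagonal is counted twice.
Number of diagonals = 4 / 2 = 2.

2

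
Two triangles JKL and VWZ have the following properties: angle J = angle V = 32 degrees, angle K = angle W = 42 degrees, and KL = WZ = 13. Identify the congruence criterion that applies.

Consider the given information: angle J = angle V = 32 degrees, angle K = angle W = 42 degrees, and KL = WZ = 13
This is not SAS or HL: SAS requires two sides and the included angle between them. HL only applies to right triangles with matching hypotenuse and leg.
The correct criterion is AAS. Two pairs of corresponding angles and a non-included side are equal (Angle-Angle-Side).

AAS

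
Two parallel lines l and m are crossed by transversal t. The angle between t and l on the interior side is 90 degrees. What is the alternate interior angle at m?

Alternate interior angles formed by parallel lines and a transversal are equal.
The given angle is 90 degrees.
The alternate interior angle = 90 degrees.

90 degrees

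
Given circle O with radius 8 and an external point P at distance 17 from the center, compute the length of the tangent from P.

Let T be the point of tangency. Then OT ⊥ PT (radius ⊥ tangent).
In right triangle OTP: OP² = OT² + PT²
17² = 8² + PT²
PT² = 225, PT = 15

15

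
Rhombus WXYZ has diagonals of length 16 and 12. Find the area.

Area = (16 * 12) / 2 = 192 / 2 = 96

96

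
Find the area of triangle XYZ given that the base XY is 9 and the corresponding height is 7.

A triangle's area is half the area of a rectangle with the same base and height.
Area = (1/2) * 9 * 7 = 63/2.

63/2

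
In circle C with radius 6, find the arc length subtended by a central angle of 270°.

The full circumference is 2πr = 2π(6) = 12*pi.
The arc spans 270° out of 360°, which is a fraction of 3/4.
Arc length = 12*pi × 3/4 = 9*pi.

9*pi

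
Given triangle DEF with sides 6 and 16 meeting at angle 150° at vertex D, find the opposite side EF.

By the law of cosines: EF^2 = DE^2 + DF^2 - 2*DE*DF*cos(D)
EF^2 = 6^2 + 16^2 - 2*6*16*cos(150°)
EF^2 = 36 + 256 - 192*(-sqrt(3)/2)
EF^2 = 96*sqrt(3) + 292
EF = 2*sqrt(24*sqrt(3) + 73)

2*sqrt(24*sqrt(3) + 73)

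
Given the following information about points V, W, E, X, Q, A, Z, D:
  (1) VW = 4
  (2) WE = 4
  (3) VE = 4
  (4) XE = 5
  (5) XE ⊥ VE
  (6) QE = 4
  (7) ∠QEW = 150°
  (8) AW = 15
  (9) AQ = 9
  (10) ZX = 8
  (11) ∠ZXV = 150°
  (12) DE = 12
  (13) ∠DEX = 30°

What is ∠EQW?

Step 1: By the law of cosines on triangle QEW: QW² = 4² + 4² − 2·4·4·cos(150°) = 59.71, so QW ≈ 7.73.
Step 2: By the inverse law of cosines on triangle EQW: cos(∠EQW) = (4² + 7.73² − 4²) / (2·4·7.73) = 59.71/61.82 = 0.9659, so ∠EQW = 15°.

Therefore, the measure of angle ∠EQW = 15°.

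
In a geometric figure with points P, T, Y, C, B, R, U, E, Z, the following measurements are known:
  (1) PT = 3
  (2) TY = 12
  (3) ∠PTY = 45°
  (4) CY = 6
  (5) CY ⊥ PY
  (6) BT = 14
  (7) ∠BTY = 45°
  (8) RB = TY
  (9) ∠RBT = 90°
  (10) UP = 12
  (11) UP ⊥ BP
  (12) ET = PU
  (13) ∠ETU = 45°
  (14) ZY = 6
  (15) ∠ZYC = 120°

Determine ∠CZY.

Step 1: By the law of cosines on triangle ZYC: ZC² = 6² + 6² − 2·6·6·cos(120°) = 108, so ZC = 6·√3.
Step 2: By the inverse law of cosines on triangle CZY: cos(∠CZY) = ((6·√3)² + 6² − 6²) / (2·6·√3·6) = 108/124.71 = 0.866, so ∠CZY = 30°.

Therefore, the measure of angle ∠CZY = 30°.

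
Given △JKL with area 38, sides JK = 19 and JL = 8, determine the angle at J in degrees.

From the SAS area formula Area = (1/2)ab sin(C), rearranging gives sin(C) = 2*Area/(ab).
sin(C) = 2 * 38 / (152) = 1/2.
Therefore C = arcsin(1/2) = 30°.
Since sin(180° - C) = sin(C), the obtuse angle 150° gives the same area, so C = 30° or C = 150°.

30° or 150°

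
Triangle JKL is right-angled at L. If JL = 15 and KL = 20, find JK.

In a right triangle, the square of the hypotenuse equals the sum of the squares of the two legs.
The legs are 15 and 20, so the hypotenuse = sqrt(225 + 400) = sqrt(625) = 25.

25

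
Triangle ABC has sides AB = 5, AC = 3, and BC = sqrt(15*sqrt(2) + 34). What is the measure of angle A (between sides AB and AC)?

By the inverse law of cosines: cos(A) = (AB² + AC² - BC²) / (2 × AB × AC)
cos(A) = (5² + 3² - (sqrt(15*sqrt(2) + 34))²) / (2 × 5 × 3)
cos(A) = (25 + 9 - (15*sqrt(2) + 34)) / 30
cos(A) = -sqrt(2)/2
A = arccos(-sqrt(2)/2) = 135°

135°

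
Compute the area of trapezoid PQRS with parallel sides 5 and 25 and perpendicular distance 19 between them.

Area = (5 + 25) * 19 / 2 = 570 / 2 = 285

285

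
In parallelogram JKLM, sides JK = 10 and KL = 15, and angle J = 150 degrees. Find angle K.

Consecutive angles are supplementary: angle K = 180 - 150 = 30 degrees.

30 degrees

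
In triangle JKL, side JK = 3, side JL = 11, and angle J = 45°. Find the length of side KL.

Law of cosines: KL^2 = 3^2 + 11^2 - 2(3)(11)cos(45°) = 130 - 33*sqrt(2), so KL = sqrt(130 - 33*sqrt(2)).

sqrt(130 - 33*sqrt(2))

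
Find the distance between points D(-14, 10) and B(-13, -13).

The horizontal distance is |-13 - -14| = 1 and the vertical distance is |-13 - 10| = 23.
By the Pythagorean theorem, d = sqrt(1^2 + 23^2) = sqrt(530).

sqrt(530)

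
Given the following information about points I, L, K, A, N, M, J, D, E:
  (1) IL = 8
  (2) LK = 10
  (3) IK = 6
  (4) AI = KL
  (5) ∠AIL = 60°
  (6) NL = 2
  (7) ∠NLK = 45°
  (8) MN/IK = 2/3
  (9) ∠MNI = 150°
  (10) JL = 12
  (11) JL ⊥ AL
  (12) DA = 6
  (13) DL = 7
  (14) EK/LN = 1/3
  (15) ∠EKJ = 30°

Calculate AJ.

From the given relations: AI = KL = 10.
Step 1: By the law of cosines on triangle LIA: LA² = 8² + 10² − 2·8·10·cos(60°) = 84, so LA = 2·√21.
Step 2: By the law of cosines on triangle ALJ: AJ² = (2·√21)² + 12² − 2·2·√21·12·cos(90°) = 228, so AJ = 2·√57.

Therefore, the length of AJ = 2·√57.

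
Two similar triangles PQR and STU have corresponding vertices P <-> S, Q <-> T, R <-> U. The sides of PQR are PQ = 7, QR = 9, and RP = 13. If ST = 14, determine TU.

Since the triangles are similar, the ratio of corresponding sides is constant.
Scale factor k = ST / PQ = 14 / 7 = 2
TU = k * QR = 2 * 9 = 18

18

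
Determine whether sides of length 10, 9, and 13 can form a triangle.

Sort the sides: 9, 10, 13.
It suffices to check that the sum of the two smallest exceeds the largest:
9 + 10 = 19 > 13. ✓
Yes, a valid triangle can be formed.

Yes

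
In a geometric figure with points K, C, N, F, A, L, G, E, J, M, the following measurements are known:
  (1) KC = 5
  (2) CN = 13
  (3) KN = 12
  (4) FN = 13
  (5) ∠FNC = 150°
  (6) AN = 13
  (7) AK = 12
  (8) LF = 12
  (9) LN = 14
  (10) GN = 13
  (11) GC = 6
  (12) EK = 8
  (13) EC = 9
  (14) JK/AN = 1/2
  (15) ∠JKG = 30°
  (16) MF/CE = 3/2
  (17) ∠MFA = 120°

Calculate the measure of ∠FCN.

Step 1: By the law of cosines on triangle CNF: CF² = 13² + 13² − 2·13·13·cos(150°) = 630.72, so CF ≈ 25.11.
Step 2: By the inverse law of cosines on triangle FCN: cos(∠FCN) = (25.11² + 13² − 13²) / (2·25.11·13) = 630.72/652.97 = 0.9659, so ∠FCN = 15°.

Therefore, the measure of angle ∠FCN = 15°.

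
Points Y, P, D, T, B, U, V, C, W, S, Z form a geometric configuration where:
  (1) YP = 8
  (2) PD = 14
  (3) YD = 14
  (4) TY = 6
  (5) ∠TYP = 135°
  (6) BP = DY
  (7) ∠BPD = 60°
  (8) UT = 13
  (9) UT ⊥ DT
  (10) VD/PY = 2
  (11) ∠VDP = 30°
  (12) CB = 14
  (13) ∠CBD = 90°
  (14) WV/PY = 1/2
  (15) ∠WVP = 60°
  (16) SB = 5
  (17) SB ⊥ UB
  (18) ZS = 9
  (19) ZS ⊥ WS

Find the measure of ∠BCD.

From the given relations: BP = DY = 14.
Step 1: By the law of cosines on triangle BPD: BD² = 14² + 14² − 2·14·14·cos(60°) = 196, so BD = 14.
Step 2: By the law of cosines on triangle CBD: CD² = 14² + 14² − 2·14·14·cos(90°) = 392, so CD = 14·√2.
Step 3: By the inverse law of cosines on triangle BCD: cos(∠BCD) = (14² + (14·√2)² − 14²) / (2·14·14·√2) = 392/554.37 = 0.7071, so ∠BCD = 45°.

Therefore, the measure of angle ∠BCD = 45°.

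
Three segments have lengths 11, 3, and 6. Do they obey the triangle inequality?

Check the triangle inequality: 3 + 6 = 9 ≤ 11.
Since the sum of two sides does not exceed the third, no triangle can be formed.

No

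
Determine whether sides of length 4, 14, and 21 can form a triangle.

The longest side is 21. The other two sides sum to 4 + 14 = 18.
Since 18 ≤ 21, the two shorter sides cannot reach around to close the triangle.

No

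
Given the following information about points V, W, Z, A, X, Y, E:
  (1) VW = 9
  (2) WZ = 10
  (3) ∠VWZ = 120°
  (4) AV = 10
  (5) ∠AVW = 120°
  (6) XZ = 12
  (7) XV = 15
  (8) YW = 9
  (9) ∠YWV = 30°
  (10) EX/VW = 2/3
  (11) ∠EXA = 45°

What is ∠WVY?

Step 1: By the law of cosines on triangle VWY: VY² = 9² + 9² − 2·9·9·cos(30°) = 21.7, so VY ≈ 4.66.
Step 2: By the inverse law of cosines on triangle WVY: cos(∠WVY) = (9² + 4.66² − 9²) / (2·9·4.66) = 21.7/83.86 = 0.2588, so ∠WVY = 75°.

Therefore, the measure of angle ∠WVY = 75°.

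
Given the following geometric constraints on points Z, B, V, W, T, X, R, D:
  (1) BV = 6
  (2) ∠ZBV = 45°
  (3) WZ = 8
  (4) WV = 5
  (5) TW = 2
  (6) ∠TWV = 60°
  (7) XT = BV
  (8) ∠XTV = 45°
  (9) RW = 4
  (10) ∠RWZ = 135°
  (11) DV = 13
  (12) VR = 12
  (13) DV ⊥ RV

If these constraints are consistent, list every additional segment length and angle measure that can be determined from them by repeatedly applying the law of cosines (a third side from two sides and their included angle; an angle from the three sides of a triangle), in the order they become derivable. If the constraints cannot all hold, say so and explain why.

These constraints are not satisfiable: by the triangle inequality in triangle WVR, (4) WV = 5 and (9) RW = 4 force VR ≤ 5 + 4 = 9, but (12) says VR = 12. No planar figure meets all of them, so nothing further can be derived.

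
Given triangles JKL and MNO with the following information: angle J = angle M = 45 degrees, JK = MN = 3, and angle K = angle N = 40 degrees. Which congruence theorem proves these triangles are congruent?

The given information provides:
angle J = angle M = 45 degrees, JK = MN = 3, and angle K = angle N = 40 degrees
This matches the ASA congruence theorem.
Two pairs of corresponding angles and the included side are equal (Angle-Side-Angle).

ASA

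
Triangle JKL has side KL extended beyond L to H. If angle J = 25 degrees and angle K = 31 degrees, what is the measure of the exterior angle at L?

By the exterior angle theorem, an exterior angle of a triangle equals the sum of the two remote interior angles.
Exterior angle = angle J + angle K
Exterior angle = 25 + 31 = 56 degrees

56 degrees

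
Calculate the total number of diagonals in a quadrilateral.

The number of diagonals in an n-gon is n(n - 3)/2.
For n = 4: 4(4 - 3)/2 = 4 × 1 / 2 = 2.

2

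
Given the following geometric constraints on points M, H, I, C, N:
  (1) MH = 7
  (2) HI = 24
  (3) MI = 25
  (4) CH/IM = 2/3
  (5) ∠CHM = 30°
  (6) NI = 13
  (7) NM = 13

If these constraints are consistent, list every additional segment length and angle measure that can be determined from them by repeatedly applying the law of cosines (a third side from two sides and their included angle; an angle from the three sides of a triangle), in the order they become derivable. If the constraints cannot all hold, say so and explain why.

The constraints are consistent. Derivable facts, in order:
After 1 step:
- MC ≈ 11.17
- ∠HIM = 16.26°
- ∠HMI = 73.74°
- ∠IHM = 90°
- ∠IMN = 15.94°
- ∠INM = 148.12°
- ∠MIN = 15.94°
After 2 steps:
- ∠CMH = 131.73°
- ∠HCM = 18.27°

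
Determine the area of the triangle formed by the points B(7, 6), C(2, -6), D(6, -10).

The Shoelace formula computes the area from vertex coordinates by summing cross products.
For vertices (7,6), (2,-6), (6,-10):
Signed sum = 7*-6 - 2*6 + 2*-10 - 6*-6 + 6*6 - 7*-10
= -54 + 16 + 106 = 68
Area = (1/2)|68| = 34.

34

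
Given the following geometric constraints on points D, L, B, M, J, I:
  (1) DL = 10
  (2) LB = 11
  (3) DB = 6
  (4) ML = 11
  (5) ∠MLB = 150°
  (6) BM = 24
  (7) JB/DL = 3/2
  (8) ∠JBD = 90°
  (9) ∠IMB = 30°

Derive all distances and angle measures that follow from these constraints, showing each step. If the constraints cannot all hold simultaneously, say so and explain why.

These constraints are not satisfiable: by the triangle inequality in triangle LBM, (2) LB = 11 and (4) ML = 11 force BM ≤ 11 + 11 = 22, but (6) says BM = 24. No planar figure meets all of them, so nothing further can be derived.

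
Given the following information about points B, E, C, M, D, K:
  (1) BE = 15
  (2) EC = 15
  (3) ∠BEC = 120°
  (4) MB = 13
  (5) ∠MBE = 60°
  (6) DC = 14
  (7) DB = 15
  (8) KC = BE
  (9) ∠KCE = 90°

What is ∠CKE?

From the given relations: KC = BE = 15.
Step 1: By the law of cosines on triangle KCE: KE² = 15² + 15² − 2·15·15·cos(90°) = 450, so KE = 15·√2.
Step 2: By the inverse law of cosines on triangle CKE: cos(∠CKE) = (15² + (15·√2)² − 15²) / (2·15·15·√2) = 450/636.4 = 0.7071, so ∠CKE = 45°.

Therefore, the measure of angle ∠CKE = 45°.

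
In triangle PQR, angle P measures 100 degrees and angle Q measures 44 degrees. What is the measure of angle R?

By the triangle angle sum property, the three interior angles of any triangle add up to 180°.
We know angle P = 100° and angle Q = 44°, so their sum is 144°.
Therefore angle R = 180° - 144° = 36°.

36 degrees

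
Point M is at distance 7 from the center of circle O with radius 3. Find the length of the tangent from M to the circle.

Let T be the point of tangency. Then OT ⊥ MT (radius ⊥ tangent).
In right triangle OTM: OM² = OT² + MT²
7² = 3² + MT²
MT² = 40, MT = 2*sqrt(10)

2*sqrt(10)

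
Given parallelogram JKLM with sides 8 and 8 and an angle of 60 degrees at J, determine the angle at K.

Opposite sides of a parallelogram are parallel, so consecutive angles form co-interior angles on a transversal.
Co-interior angles sum to 180°, giving angle K = 180 - 60 = 120 degrees.

120 degrees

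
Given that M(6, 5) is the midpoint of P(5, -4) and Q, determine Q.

Using the midpoint formula: M = ((x1 + x2)/2, (y1 + y2)/2)
We know M = (6, 5) and P = (5, -4)
For x: 6 = (5 + x2)/2, so x2 = 2*6 - 5 = 7
For y: 5 = (-4 + y2)/2, so y2 = 2*5 - -4 = 14
Q = (7, 14)

(7, 14)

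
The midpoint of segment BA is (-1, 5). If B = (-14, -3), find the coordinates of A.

Using the midpoint formula: M = ((x1 + x2)/2, (y1 + y2)/2)
We know M = (-1, 5) and B = (-14, -3)
For x: -1 = (-14 + x2)/2, so x2 = 2*-1 - -14 = 12
For y: 5 = (-3 + y2)/2, so y2 = 2*5 - -3 = 13
A = (12, 13)

(12, 13)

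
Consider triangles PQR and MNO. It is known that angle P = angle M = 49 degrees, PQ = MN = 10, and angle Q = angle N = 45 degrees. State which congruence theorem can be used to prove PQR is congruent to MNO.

The given information matches ASA: Two pairs of corresponding angles and the included side are equal (Angle-Side-Angle).

ASA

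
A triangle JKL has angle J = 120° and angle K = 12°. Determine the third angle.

By the triangle angle sum property, the three interior angles of any triangle add up to 180°.
We know angle J = 120° and angle K = 12°, so their sum is 132°.
Therefore angle L = 180° - 132° = 48°.

48 degrees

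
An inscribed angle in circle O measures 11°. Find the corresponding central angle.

The inscribed angle theorem states that a central angle is always twice any inscribed angle that subtends the same arc.
Since the inscribed angle is 11°, the central angle = 2 × 11° = 22°.

22°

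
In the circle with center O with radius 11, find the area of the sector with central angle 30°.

Sector area = πr² × θ/360
= π × 11² × 1/12
= π × 121 × 1/12
= 121*pi/12

121*pi/12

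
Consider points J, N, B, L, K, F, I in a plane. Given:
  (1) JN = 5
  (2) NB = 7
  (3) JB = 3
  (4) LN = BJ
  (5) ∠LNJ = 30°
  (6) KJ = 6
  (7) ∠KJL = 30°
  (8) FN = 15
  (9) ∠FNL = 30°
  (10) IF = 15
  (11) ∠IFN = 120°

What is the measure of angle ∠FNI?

Step 1: By the law of cosines on triangle NFI: NI² = 15² + 15² − 2·15·15·cos(120°) = 675, so NI = 15·√3.
Step 2: By the inverse law of cosines on triangle FNI: cos(∠FNI) = (15² + (15·√3)² − 15²) / (2·15·15·√3) = 675/779.42 = 0.866, so ∠FNI = 30°.

Therefore, the measure of angle ∠FNI = 30°.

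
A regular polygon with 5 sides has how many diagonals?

Total line segments between 5 vertices = C(5,2) = 10.
Subtract the 5 sides: 10 - 5 = 5 diagonals.

5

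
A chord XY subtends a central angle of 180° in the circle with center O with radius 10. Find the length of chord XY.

Chord = 2(10) sin(90°) = 20

20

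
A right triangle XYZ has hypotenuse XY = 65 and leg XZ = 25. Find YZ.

By the Pythagorean theorem: YZ^2 = XY^2 - XZ^2
YZ^2 = 65^2 - 25^2 = 4225 - 625 = 3600
YZ = sqrt(3600) = 60

60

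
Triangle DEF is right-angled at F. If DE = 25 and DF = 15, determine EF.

EF = sqrt(25^2 - 15^2) = sqrt(400) = 20

20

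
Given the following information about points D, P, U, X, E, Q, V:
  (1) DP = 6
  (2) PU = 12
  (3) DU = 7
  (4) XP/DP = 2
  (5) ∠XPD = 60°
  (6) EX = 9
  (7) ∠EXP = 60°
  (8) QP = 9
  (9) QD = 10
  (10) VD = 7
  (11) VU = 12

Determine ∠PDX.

From the given relations: XP = 2·DP = 2·6 = 12.
Step 1: By the law of cosines on triangle DPX: DX² = 6² + 12² − 2·6·12·cos(60°) = 108, so DX = 6·√3.
Step 2: By the inverse law of cosines on triangle PDX: cos(∠PDX) = (6² + (6·√3)² − 12²) / (2·6·6·√3) = 0/124.71 = 0, so ∠PDX = 90°.

Therefore, the measure of angle ∠PDX = 90°.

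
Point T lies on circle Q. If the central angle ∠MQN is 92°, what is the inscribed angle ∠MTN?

An inscribed angle intercepts an arc from a point on the circle, while the central angle intercepts the same arc from the center.
The inscribed angle is always half the central angle: 92° / 2 = 46°.

46°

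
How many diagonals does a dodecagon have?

Each of the 12 vertices connects to 9 non-adjacent vertices via diagonals.
Total connections = 12 × 9 = 108, but each diagonal is counted twice.
Number of diagonals = 108 / 2 = 54.

54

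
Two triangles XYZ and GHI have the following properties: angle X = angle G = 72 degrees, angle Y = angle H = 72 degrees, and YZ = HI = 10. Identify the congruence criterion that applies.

Consider the given information: angle X = angle G = 72 degrees, angle Y = angle H = 72 degrees, and YZ = HI = 10
This is not SAS or HL: SAS requires two sides and the included angle between them. HL only applies to right triangles with matching hypotenuse and leg.
The correct criterion is AAS. Two pairs of corresponding angles and a non-included side are equal (Angle-Angle-Side).

AAS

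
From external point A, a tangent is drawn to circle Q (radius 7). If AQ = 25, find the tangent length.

The tangent, radius, and line from the external point to the center form a right triangle.
The right angle is where the tangent meets the radius.
By the Pythagorean theorem: tangent² + 7² = 25²
tangent² = 625 - 49 = 576
tangent = 24

24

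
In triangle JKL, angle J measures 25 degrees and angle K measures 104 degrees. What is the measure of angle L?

angle L = 180 - 25 - 104 = 51 degrees.

51 degrees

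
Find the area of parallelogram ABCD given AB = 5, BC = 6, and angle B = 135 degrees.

Area = a * b * sin(theta)
Area = 5 * 6 * sin(135 degrees)
Area = 30 * sqrt(2)/2
Area = 15*sqrt(2)

15*sqrt(2)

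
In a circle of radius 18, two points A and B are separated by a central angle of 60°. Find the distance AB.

Chord = 2(18) sin(30°) = 18

18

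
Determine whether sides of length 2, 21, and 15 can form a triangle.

The longest side is 21. The other two sides sum to 2 + 15 = 17.
Since 17 ≤ 21, the two shorter sides cannot reach around to close the triangle.

No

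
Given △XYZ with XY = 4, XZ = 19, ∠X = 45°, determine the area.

Area = (1/2)(4)(19) sin(45°) = (1/2)(4)(19)(sqrt(2)/2) = 19*sqrt(2)

19*sqrt(2)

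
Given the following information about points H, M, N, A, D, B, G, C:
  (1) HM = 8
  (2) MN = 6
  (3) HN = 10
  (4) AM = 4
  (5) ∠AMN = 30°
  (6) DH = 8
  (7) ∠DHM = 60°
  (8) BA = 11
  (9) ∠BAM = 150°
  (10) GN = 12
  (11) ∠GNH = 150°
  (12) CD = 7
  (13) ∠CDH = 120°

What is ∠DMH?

Step 1: By the law of cosines on triangle MHD: MD² = 8² + 8² − 2·8·8·cos(60°) = 64, so MD = 8.
Step 2: By the inverse law of cosines on triangle DMH: cos(∠DMH) = (8² + 8² − 8²) / (2·8·8) = 64/128 = 0.5, so ∠DMH = 60°.

Therefore, the measure of angle ∠DMH = 60°.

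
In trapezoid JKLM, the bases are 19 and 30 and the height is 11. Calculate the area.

A trapezoid's area equals the midsegment times the height.
The midsegment is (19 + 30) / 2 = 49/2.
Area = 49/2 * 11 = 539/2.

539/2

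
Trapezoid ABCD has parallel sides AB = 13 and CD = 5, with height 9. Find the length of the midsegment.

The midsegment of a trapezoid = (base1 + base2) / 2
midsegment = (13 + 5) / 2
midsegment = 18 / 2
midsegment = 9

9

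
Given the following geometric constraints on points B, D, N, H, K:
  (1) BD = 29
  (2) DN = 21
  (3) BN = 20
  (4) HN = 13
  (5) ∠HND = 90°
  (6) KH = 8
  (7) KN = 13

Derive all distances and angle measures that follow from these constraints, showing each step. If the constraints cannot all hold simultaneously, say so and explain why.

The constraints are consistent.

Step 1: From DN = 21, NH = 13, and ∠DNH = 90°, by the law of cosines:
  DH² = DN² + NH² - 2·DN·NH·cos(90°) = 441 + 169 - 0 = 610
  DH ≈ 24.7

Step 2: From BD = 29, BN = 20, DN = 21, by the inverse law of cosines:
  cos(∠DBN) = (BD² + BN² - DN²) / (2·BD·BN)
  ∠DBN = 46.4°

Step 3: From DB = 29, DN = 21, BN = 20, by the inverse law of cosines:
  cos(∠BDN) = (DB² + DN² - BN²) / (2·DB·DN)
  ∠BDN = 43.6°

Step 4: From NB = 20, ND = 21, BD = 29, by the inverse law of cosines:
  cos(∠BND) = (NB² + ND² - BD²) / (2·NB·ND)
  ∠BND = 90°

Step 5: From NH = 13, NK = 13, HK = 8, by the inverse law of cosines:
  cos(∠HNK) = (NH² + NK² - HK²) / (2·NH·NK)
  ∠HNK = 35.84°

Step 6: From HK = 8, HN = 13, KN = 13, by the inverse law of cosines:
  cos(∠KHN) = (HK² + HN² - KN²) / (2·HK·HN)
  ∠KHN = 72.08°

Step 7: From KH = 8, KN = 13, HN = 13, by the inverse law of cosines:
  cos(∠HKN) = (KH² + KN² - HN²) / (2·KH·KN)
  ∠HKN = 72.08°

Step 8: From DH = 24.7, DN = 21, HN = 13, by the inverse law of cosines:
  cos(∠HDN) = (DH² + DN² - HN²) / (2·DH·DN)
  ∠HDN = 31.76°

Step 9: From HD = 24.7, HN = 13, DN = 21, by the inverse law of cosines:
  cos(∠DHN) = (HD² + HN² - DN²) / (2·HD·HN)
  ∠DHN = 58.24°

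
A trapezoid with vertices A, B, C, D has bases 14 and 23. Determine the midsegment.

The midsegment (median) of a trapezoid connects the midpoints of the non-parallel sides.
Its length is the average of the two bases: (14 + 23) / 2 = 37/2.

37/2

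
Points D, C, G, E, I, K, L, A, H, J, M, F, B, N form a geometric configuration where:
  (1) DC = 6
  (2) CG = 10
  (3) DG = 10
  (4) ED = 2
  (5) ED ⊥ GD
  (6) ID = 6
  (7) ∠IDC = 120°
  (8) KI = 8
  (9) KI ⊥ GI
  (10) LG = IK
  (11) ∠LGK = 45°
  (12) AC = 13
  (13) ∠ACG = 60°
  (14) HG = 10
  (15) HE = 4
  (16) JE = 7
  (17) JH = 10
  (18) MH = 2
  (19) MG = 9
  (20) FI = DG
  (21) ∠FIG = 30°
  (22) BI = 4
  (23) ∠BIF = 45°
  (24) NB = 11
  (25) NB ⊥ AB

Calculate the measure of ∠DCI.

Step 1: By the law of cosines on triangle CDI: CI² = 6² + 6² − 2·6·6·cos(120°) = 108, so CI = 6·√3.
Step 2: By the inverse law of cosines on triangle DCI: cos(∠DCI) = (6² + (6·√3)² − 6²) / (2·6·6·√3) = 108/124.71 = 0.866, so ∠DCI = 30°.

Therefore, the measure of angle ∠DCI = 30°.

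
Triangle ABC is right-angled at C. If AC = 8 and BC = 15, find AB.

AB = sqrt(8^2 + 15^2) = sqrt(289) = 17

17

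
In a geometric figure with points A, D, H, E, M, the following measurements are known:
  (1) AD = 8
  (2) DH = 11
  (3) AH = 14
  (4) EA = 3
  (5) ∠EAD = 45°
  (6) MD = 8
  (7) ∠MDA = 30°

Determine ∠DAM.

Step 1: By the law of cosines on triangle ADM: AM² = 8² + 8² − 2·8·8·cos(30°) = 17.15, so AM ≈ 4.14.
Step 2: By the inverse law of cosines on triangle DAM: cos(∠DAM) = (8² + 4.14² − 8²) / (2·8·4.14) = 17.15/66.26 = 0.2588, so ∠DAM = 75°.

Therefore, the measure of angle ∠DAM = 75°.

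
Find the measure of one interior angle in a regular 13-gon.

Each interior angle of a regular n-gon is (n - 2) * 180 / n.
For n = 13: (13 - 2) * 180 / 13 = 1980/13 = 1980/13 degrees.

1980/13 degrees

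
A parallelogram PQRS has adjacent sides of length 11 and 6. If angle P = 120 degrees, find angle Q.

Opposite sides of a parallelogram are parallel, so consecutive angles form co-interior angles on a transversal.
Co-interior angles sum to 180°, giving angle Q = 180 - 120 = 60 degrees.

60 degrees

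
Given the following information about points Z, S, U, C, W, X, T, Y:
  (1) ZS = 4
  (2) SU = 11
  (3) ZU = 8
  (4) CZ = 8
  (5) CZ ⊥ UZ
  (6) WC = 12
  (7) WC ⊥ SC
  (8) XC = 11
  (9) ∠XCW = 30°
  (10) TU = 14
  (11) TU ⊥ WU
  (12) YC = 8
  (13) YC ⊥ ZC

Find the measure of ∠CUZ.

Step 1: By the law of cosines on triangle UZC: UC² = 8² + 8² − 2·8·8·cos(90°) = 128, so UC = 8·√2.
Step 2: By the inverse law of cosines on triangle CUZ: cos(∠CUZ) = ((8·√2)² + 8² − 8²) / (2·8·√2·8) = 128/181.02 = 0.7071, so ∠CUZ = 45°.

Therefore, the measure of angle ∠CUZ = 45°.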